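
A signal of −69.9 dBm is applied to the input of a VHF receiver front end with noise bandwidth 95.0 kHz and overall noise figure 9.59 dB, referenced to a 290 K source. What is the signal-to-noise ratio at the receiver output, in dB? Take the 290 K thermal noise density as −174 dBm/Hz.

44.7 dB

Noise floor: N = −174 + 10 log₁₀(B) + NF
10 log₁₀(9.50×10⁴) = 49.78 dB
N = −174 + 49.78 + 9.59 = −114.63 dBm
SNR = P_sig − N = −69.9 − (−114.63) = 44.73 dB → 44.7 dB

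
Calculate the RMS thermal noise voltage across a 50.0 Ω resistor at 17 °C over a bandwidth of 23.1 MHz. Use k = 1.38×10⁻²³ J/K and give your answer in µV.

T = 17 °C + 273.15 = 290.15 K
V_n = √(4kTRB)
4kTRB = 4 × 1.38×10⁻²³ × 290.15 × 5.00×10¹ × 2.31×10⁷ = 1.85×10⁻¹¹ V²
V_n = √(1.85×10⁻¹¹) = 4.30×10⁻⁶ V = 4.30 µV

4.30 µV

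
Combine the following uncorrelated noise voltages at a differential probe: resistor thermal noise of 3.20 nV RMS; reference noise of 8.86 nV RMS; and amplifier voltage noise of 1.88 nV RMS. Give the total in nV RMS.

9.61 nV

Uncorrelated sources add in power (mean-square): V_tot = √(ΣV_i²)
V_tot = √[(3.20×10⁻⁹)² + (8.86×10⁻⁹)² + (1.88×10⁻⁹)²] = 9.61×10⁻⁹ V = 9.61 nV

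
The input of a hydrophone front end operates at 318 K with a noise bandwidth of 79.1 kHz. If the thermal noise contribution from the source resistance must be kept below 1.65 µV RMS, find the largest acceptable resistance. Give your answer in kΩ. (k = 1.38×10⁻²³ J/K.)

Johnson–Nyquist: V_n = √(4kTRB) ⇒ R = V_n² / (4kTB)
4kTB = 4 × 1.38×10⁻²³ × 318 × 7.91×10⁴ = 1.39×10⁻¹⁵
R = (1.65×10⁻⁶)² / 1.39×10⁻¹⁵ = 1.96×10³ Ω = 1.96 kΩ

1.96 kΩ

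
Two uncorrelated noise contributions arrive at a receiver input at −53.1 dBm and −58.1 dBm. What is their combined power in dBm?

−51.9 dBm

Convert to linear, add, convert back:
P₁ = 4.90×10⁻⁹ W, P₂ = 1.55×10⁻⁹ W
P_tot = 6.45×10⁻⁹ W → 10 log₁₀(P_tot / 10⁻³) = −51.9 dBm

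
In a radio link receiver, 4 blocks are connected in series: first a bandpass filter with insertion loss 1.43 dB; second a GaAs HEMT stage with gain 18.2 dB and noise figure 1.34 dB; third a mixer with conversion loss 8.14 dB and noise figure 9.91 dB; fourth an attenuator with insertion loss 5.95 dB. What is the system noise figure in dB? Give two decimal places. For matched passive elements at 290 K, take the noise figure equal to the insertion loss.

3.94 dB

Convert to linear (a loss of L dB is a gain of −L dB): F_i = 10^(NF_i/10), G_i = 10^(G_i,dB/10)
  Stage 1: F_1 = 10^(1.43/10) = 1.390, G_1 = 10^(−1.43/10) = 0.7194
  Stage 2: F_2 = 10^(1.34/10) = 1.361, G_2 = 10^(18.2/10) = 66.07
  Stage 3: F_3 = 10^(9.91/10) = 9.795, G_3 = 10^(−8.14/10) = 0.1535
  Stage 4: F_4 = 10^(5.95/10) = 3.936, G_4 = 10^(−5.95/10) = 0.2541
Friis cascade:
  F = 1.390 + (1.361 − 1)/0.7194 + (9.795 − 1)/47.53 + (3.936 − 1)/7.295 = 2.480
NF = 10 log₁₀(2.480) = 3.94 dB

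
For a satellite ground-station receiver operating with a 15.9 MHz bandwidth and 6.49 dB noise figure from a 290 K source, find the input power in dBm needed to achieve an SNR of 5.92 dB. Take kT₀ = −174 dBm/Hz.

−89.6 dBm

Sensitivity = −174 + 10 log₁₀(B) + NF + SNR_min
= −174 + 72.01 + 6.49 + 5.92
= −89.58 dBm → −89.6 dBm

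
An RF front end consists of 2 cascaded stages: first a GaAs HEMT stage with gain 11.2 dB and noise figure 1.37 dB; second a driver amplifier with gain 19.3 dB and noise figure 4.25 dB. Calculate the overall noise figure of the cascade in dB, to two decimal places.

1.75 dB

Convert to linear (a loss of L dB is a gain of −L dB): F_i = 10^(NF_i/10), G_i = 10^(G_i,dB/10)
  Stage 1: F_1 = 10^(1.37/10) = 1.371, G_1 = 10^(11.2/10) = 13.18
  Stage 2: F_2 = 10^(4.25/10) = 2.661, G_2 = 10^(19.3/10) = 85.11
Friis cascade:
  F = 1.371 + (2.661 − 1)/13.18 = 1.497
NF = 10 log₁₀(1.497) = 1.75 dB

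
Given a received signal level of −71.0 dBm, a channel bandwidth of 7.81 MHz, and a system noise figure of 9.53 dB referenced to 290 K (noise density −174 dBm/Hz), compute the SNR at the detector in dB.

24.5 dB

Noise floor: N = −174 + 10 log₁₀(B) + NF
10 log₁₀(7.81×10⁶) = 68.93 dB
N = −174 + 68.93 + 9.53 = −95.54 dBm
SNR = P_sig − N = −71.0 − (−95.54) = 24.54 dB → 24.5 dB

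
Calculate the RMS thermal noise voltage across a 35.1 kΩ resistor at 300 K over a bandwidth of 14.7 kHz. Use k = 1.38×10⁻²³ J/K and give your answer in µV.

2.92 µV

V_n = √(4kTRB)
4kTRB = 4 × 1.38×10⁻²³ × 300 × 3.51×10⁴ × 1.47×10⁴ = 8.54×10⁻¹² V²
V_n = √(8.54×10⁻¹²) = 2.92×10⁻⁶ V = 2.92 µV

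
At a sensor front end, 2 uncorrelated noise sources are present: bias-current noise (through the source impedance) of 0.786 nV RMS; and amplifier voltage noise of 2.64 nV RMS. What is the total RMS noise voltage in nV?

2.75 nV

Uncorrelated sources add in power (mean-square): V_tot = √(ΣV_i²)
V_tot = √[(7.86×10⁻¹⁰)² + (2.64×10⁻⁹)²] = 2.75×10⁻⁹ V = 2.75 nV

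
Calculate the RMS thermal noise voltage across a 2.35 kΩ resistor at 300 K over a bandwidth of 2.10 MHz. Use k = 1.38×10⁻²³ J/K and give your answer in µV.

9.04 µV

V_n = √(4kTRB)
4kTRB = 4 × 1.38×10⁻²³ × 300 × 2.35×10³ × 2.10×10⁶ = 8.17×10⁻¹¹ V²
V_n = √(8.17×10⁻¹¹) = 9.04×10⁻⁶ V = 9.04 µV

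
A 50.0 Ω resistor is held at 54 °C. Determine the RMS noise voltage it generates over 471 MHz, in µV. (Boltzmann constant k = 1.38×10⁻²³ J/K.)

20.6 µV

T = 54 °C + 273.15 = 327.15 K
V_n = √(4kTRB)
4kTRB = 4 × 1.38×10⁻²³ × 327.15 × 5.00×10¹ × 4.71×10⁸ = 4.25×10⁻¹⁰ V²
V_n = √(4.25×10⁻¹⁰) = 2.06×10⁻⁵ V = 20.6 µV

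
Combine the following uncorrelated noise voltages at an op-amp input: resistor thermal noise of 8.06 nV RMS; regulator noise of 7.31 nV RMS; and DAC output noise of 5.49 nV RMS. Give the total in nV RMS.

Uncorrelated sources add in power (mean-square): V_tot = √(ΣV_i²)
V_tot = √[(8.06×10⁻⁹)² + (7.31×10⁻⁹)² + (5.49×10⁻⁹)²] = 1.22×10⁻⁸ V = 12.2 nV

12.2 nV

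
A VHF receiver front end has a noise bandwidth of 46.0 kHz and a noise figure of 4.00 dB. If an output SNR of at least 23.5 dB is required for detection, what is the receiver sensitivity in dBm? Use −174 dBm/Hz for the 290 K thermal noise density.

Sensitivity = −174 + 10 log₁₀(B) + NF + SNR_min
= −174 + 46.63 + 4.00 + 23.5
= −99.87 dBm → −99.9 dBm

−99.9 dBm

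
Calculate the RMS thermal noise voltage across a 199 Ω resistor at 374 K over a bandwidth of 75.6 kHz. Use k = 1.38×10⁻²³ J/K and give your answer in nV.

557 nV

V_n = √(4kTRB)
4kTRB = 4 × 1.38×10⁻²³ × 374 × 1.99×10² × 7.56×10⁴ = 3.11×10⁻¹³ V²
V_n = √(3.11×10⁻¹³) = 5.57×10⁻⁷ V = 557 nV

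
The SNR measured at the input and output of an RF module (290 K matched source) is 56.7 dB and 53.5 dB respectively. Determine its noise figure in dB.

NF (dB) = SNR_in(dB) − SNR_out(dB) when the source is at T₀
NF = 56.7 − 53.5 = 3.2 dB

3.2 dB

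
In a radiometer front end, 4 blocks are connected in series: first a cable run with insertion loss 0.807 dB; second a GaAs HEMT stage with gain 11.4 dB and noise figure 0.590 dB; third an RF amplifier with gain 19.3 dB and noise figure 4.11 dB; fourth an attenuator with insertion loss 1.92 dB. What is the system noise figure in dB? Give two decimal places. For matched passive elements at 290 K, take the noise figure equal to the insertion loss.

1.81 dB

Convert to linear (a loss of L dB is a gain of −L dB): F_i = 10^(NF_i/10), G_i = 10^(G_i,dB/10)
  Stage 1: F_1 = 10^(0.807/10) = 1.204, G_1 = 10^(−0.807/10) = 0.8304
  Stage 2: F_2 = 10^(0.590/10) = 1.146, G_2 = 10^(11.4/10) = 13.80
  Stage 3: F_3 = 10^(4.11/10) = 2.576, G_3 = 10^(19.3/10) = 85.11
  Stage 4: F_4 = 10^(1.92/10) = 1.556, G_4 = 10^(−1.92/10) = 0.6427
Friis cascade:
  F = 1.204 + (1.146 − 1)/0.8304 + (2.576 − 1)/11.46 + (1.556 − 1)/975.7 = 1.518
NF = 10 log₁₀(1.518) = 1.81 dB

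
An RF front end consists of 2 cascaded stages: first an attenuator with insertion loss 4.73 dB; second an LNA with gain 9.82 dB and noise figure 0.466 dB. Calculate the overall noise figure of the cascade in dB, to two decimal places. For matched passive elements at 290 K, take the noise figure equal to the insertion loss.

Convert to linear (a loss of L dB is a gain of −L dB): F_i = 10^(NF_i/10), G_i = 10^(G_i,dB/10)
  Stage 1: F_1 = 10^(4.73/10) = 2.972, G_1 = 10^(−4.73/10) = 0.3365
  Stage 2: F_2 = 10^(0.466/10) = 1.113, G_2 = 10^(9.82/10) = 9.594
Friis cascade:
  F = 2.972 + (1.113 − 1)/0.3365 = 3.308
NF = 10 log₁₀(3.308) = 5.20 dB

5.20 dB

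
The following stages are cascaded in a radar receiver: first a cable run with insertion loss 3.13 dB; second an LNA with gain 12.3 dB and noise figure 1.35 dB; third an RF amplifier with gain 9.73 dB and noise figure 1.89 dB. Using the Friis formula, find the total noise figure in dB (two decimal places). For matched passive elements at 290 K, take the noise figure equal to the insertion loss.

4.58 dB

Convert to linear (a loss of L dB is a gain of −L dB): F_i = 10^(NF_i/10), G_i = 10^(G_i,dB/10)
  Stage 1: F_1 = 10^(3.13/10) = 2.056, G_1 = 10^(−3.13/10) = 0.4864
  Stage 2: F_2 = 10^(1.35/10) = 1.365, G_2 = 10^(12.3/10) = 16.98
  Stage 3: F_3 = 10^(1.89/10) = 1.545, G_3 = 10^(9.73/10) = 9.397
Friis cascade:
  F = 2.056 + (1.365 − 1)/0.4864 + (1.545 − 1)/8.260 = 2.871
NF = 10 log₁₀(2.871) = 4.58 dB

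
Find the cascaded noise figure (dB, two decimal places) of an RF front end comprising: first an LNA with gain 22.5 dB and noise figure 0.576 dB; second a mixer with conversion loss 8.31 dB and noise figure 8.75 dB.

0.71 dB

Convert to linear (a loss of L dB is a gain of −L dB): F_i = 10^(NF_i/10), G_i = 10^(G_i,dB/10)
  Stage 1: F_1 = 10^(0.576/10) = 1.142, G_1 = 10^(22.5/10) = 177.8
  Stage 2: F_2 = 10^(8.75/10) = 7.499, G_2 = 10^(−8.31/10) = 0.1476
Friis cascade:
  F = 1.142 + (7.499 − 1)/177.8 = 1.178
NF = 10 log₁₀(1.178) = 0.71 dB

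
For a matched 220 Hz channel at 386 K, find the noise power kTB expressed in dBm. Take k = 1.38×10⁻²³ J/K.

−149.3 dBm

P_n = kTB = 1.38×10⁻²³ × 386 × 2.20×10² = 1.17×10⁻¹⁸ W
In dBm: 10 log₁₀(1.17×10⁻¹⁸ / 10⁻³) = −149.3 dBm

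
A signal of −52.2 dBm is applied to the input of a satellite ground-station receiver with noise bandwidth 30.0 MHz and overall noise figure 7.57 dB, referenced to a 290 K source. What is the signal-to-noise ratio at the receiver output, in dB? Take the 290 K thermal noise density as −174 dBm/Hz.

39.5 dB

Noise floor: N = −174 + 10 log₁₀(B) + NF
10 log₁₀(3.00×10⁷) = 74.77 dB
N = −174 + 74.77 + 7.57 = −91.66 dBm
SNR = P_sig − N = −52.2 − (−91.66) = 39.46 dB → 39.5 dB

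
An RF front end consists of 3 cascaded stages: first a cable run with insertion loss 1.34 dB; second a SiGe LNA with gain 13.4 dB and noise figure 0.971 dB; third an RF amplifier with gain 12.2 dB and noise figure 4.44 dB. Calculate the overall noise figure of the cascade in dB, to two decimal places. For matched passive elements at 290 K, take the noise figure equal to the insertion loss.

Convert to linear (a loss of L dB is a gain of −L dB): F_i = 10^(NF_i/10), G_i = 10^(G_i,dB/10)
  Stage 1: F_1 = 10^(1.34/10) = 1.361, G_1 = 10^(−1.34/10) = 0.7345
  Stage 2: F_2 = 10^(0.971/10) = 1.251, G_2 = 10^(13.4/10) = 21.88
  Stage 3: F_3 = 10^(4.44/10) = 2.780, G_3 = 10^(12.2/10) = 16.60
Friis cascade:
  F = 1.361 + (1.251 − 1)/0.7345 + (2.780 − 1)/16.07 = 1.813
NF = 10 log₁₀(1.813) = 2.58 dB

2.58 dB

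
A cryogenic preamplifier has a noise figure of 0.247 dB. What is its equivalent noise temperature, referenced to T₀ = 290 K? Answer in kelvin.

17.0 K

F = 10^(0.247/10) = 1.05852
T_e = (F − 1)·T₀ = (1.05852 − 1) × 290 = 17.0 K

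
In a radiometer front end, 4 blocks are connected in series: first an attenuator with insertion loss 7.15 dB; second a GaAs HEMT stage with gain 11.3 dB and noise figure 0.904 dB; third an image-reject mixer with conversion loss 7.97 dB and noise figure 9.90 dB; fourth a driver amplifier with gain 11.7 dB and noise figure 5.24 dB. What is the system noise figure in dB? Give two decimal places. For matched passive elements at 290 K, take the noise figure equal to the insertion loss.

11.88 dB

Convert to linear (a loss of L dB is a gain of −L dB): F_i = 10^(NF_i/10), G_i = 10^(G_i,dB/10)
  Stage 1: F_1 = 10^(7.15/10) = 5.188, G_1 = 10^(−7.15/10) = 0.1928
  Stage 2: F_2 = 10^(0.904/10) = 1.231, G_2 = 10^(11.3/10) = 13.49
  Stage 3: F_3 = 10^(9.90/10) = 9.772, G_3 = 10^(−7.97/10) = 0.1596
  Stage 4: F_4 = 10^(5.24/10) = 3.342, G_4 = 10^(11.7/10) = 14.79
Friis cascade:
  F = 5.188 + (1.231 − 1)/0.1928 + (9.772 − 1)/2.600 + (3.342 − 1)/0.4150 = 15.41
NF = 10 log₁₀(15.41) = 11.88 dB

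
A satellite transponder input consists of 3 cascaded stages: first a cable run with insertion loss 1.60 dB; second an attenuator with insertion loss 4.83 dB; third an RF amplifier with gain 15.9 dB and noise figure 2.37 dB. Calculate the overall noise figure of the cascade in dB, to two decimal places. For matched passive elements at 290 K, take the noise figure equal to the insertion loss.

Convert to linear (a loss of L dB is a gain of −L dB): F_i = 10^(NF_i/10), G_i = 10^(G_i,dB/10)
  Stage 1: F_1 = 10^(1.60/10) = 1.445, G_1 = 10^(−1.60/10) = 0.6918
  Stage 2: F_2 = 10^(4.83/10) = 3.041, G_2 = 10^(−4.83/10) = 0.3289
  Stage 3: F_3 = 10^(2.37/10) = 1.726, G_3 = 10^(15.9/10) = 38.90
Friis cascade:
  F = 1.445 + (3.041 − 1)/0.6918 + (1.726 − 1)/0.2275 = 7.586
NF = 10 log₁₀(7.586) = 8.80 dB

8.80 dB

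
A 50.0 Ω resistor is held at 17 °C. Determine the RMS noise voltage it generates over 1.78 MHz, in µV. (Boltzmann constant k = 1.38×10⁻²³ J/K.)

1.19 µV

T = 17 °C + 273.15 = 290.15 K
V_n = √(4kTRB)
4kTRB = 4 × 1.38×10⁻²³ × 290.15 × 5.00×10¹ × 1.78×10⁶ = 1.43×10⁻¹² V²
V_n = √(1.43×10⁻¹²) = 1.19×10⁻⁶ V = 1.19 µV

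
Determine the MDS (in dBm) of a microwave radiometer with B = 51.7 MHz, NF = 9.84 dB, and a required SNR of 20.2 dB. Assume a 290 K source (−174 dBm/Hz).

Sensitivity = −174 + 10 log₁₀(B) + NF + SNR_min
= −174 + 77.13 + 9.84 + 20.2
= −66.83 dBm → −66.8 dBm

−66.8 dBm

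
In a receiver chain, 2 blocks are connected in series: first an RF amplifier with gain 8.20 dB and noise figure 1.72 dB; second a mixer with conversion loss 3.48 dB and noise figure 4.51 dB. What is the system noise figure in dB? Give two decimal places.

Convert to linear (a loss of L dB is a gain of −L dB): F_i = 10^(NF_i/10), G_i = 10^(G_i,dB/10)
  Stage 1: F_1 = 10^(1.72/10) = 1.486, G_1 = 10^(8.20/10) = 6.607
  Stage 2: F_2 = 10^(4.51/10) = 2.825, G_2 = 10^(−3.48/10) = 0.4487
Friis cascade:
  F = 1.486 + (2.825 − 1)/6.607 = 1.762
NF = 10 log₁₀(1.762) = 2.46 dB

2.46 dB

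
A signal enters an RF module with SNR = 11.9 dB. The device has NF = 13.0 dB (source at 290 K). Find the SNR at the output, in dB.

By definition F = SNR_in/SNR_out, so in dB: SNR_out = SNR_in − NF
SNR_out = 11.9 − 13.0 = −1.1 dB

−1.1 dB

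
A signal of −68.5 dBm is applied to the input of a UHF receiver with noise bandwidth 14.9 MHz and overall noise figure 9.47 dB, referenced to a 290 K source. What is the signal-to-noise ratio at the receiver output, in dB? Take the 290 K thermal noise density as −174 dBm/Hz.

24.3 dB

Noise floor: N = −174 + 10 log₁₀(B) + NF
10 log₁₀(1.49×10⁷) = 71.73 dB
N = −174 + 71.73 + 9.47 = −92.80 dBm
SNR = P_sig − N = −68.5 − (−92.80) = 24.30 dB → 24.3 dB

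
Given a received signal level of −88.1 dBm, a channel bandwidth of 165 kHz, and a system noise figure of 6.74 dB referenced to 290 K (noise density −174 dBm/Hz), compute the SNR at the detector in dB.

Noise floor: N = −174 + 10 log₁₀(B) + NF
10 log₁₀(1.65×10⁵) = 52.17 dB
N = −174 + 52.17 + 6.74 = −115.09 dBm
SNR = P_sig − N = −88.1 − (−115.09) = 26.99 dB → 27.0 dB

27.0 dB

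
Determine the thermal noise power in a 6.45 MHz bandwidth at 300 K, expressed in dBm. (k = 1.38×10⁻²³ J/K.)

P_n = kTB = 1.38×10⁻²³ × 300 × 6.45×10⁶ = 2.67×10⁻¹⁴ W
In dBm: 10 log₁₀(2.67×10⁻¹⁴ / 10⁻³) = −105.7 dBm

−105.7 dBm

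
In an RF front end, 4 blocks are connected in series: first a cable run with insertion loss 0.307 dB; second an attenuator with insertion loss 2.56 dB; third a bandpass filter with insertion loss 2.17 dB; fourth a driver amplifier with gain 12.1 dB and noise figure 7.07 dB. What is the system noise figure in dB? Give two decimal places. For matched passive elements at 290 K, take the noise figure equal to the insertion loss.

Convert to linear (a loss of L dB is a gain of −L dB): F_i = 10^(NF_i/10), G_i = 10^(G_i,dB/10)
  Stage 1: F_1 = 10^(0.307/10) = 1.073, G_1 = 10^(−0.307/10) = 0.9318
  Stage 2: F_2 = 10^(2.56/10) = 1.803, G_2 = 10^(−2.56/10) = 0.5546
  Stage 3: F_3 = 10^(2.17/10) = 1.648, G_3 = 10^(−2.17/10) = 0.6067
  Stage 4: F_4 = 10^(7.07/10) = 5.093, G_4 = 10^(12.1/10) = 16.22
Friis cascade:
  F = 1.073 + (1.803 − 1)/0.9318 + (1.648 − 1)/0.5168 + (5.093 − 1)/0.3135 = 16.24
NF = 10 log₁₀(16.24) = 12.11 dB

12.11 dB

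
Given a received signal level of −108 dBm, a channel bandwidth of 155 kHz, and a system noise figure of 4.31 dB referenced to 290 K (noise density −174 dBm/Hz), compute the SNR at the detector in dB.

9.8 dB

Noise floor: N = −174 + 10 log₁₀(B) + NF
10 log₁₀(1.55×10⁵) = 51.9 dB
N = −174 + 51.9 + 4.31 = −117.79 dBm
SNR = P_sig − N = −108 − (−117.79) = 9.79 dB → 9.8 dB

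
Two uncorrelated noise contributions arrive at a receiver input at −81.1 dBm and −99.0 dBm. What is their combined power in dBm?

−81.0 dBm

Convert to linear, add, convert back:
P₁ = 7.76×10⁻¹² W, P₂ = 1.26×10⁻¹³ W
P_tot = 7.89×10⁻¹² W → 10 log₁₀(P_tot / 10⁻³) = −81.0 dBm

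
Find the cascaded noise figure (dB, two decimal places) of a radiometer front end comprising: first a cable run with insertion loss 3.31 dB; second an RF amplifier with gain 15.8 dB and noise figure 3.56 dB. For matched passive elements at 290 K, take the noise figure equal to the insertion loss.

6.87 dB

Convert to linear (a loss of L dB is a gain of −L dB): F_i = 10^(NF_i/10), G_i = 10^(G_i,dB/10)
  Stage 1: F_1 = 10^(3.31/10) = 2.143, G_1 = 10^(−3.31/10) = 0.4667
  Stage 2: F_2 = 10^(3.56/10) = 2.270, G_2 = 10^(15.8/10) = 38.02
Friis cascade:
  F = 2.143 + (2.270 − 1)/0.4667 = 4.864
NF = 10 log₁₀(4.864) = 6.87 dB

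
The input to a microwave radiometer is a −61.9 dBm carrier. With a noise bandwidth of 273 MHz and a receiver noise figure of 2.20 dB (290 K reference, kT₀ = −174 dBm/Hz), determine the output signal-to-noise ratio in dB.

25.5 dB

Noise floor: N = −174 + 10 log₁₀(B) + NF
10 log₁₀(2.73×10⁸) = 84.36 dB
N = −174 + 84.36 + 2.20 = −87.44 dBm
SNR = P_sig − N = −61.9 − (−87.44) = 25.54 dB → 25.5 dB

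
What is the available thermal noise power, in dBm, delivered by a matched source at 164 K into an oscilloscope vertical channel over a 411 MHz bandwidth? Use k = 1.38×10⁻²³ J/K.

−90.3 dBm

P_n = kTB = 1.38×10⁻²³ × 164 × 4.11×10⁸ = 9.30×10⁻¹³ W
In dBm: 10 log₁₀(9.30×10⁻¹³ / 10⁻³) = −90.3 dBm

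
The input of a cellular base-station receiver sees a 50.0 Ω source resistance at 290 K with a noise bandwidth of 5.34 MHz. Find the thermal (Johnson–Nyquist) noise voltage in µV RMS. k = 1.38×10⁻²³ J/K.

V_n = √(4kTRB)
4kTRB = 4 × 1.38×10⁻²³ × 290 × 5.00×10¹ × 5.34×10⁶ = 4.27×10⁻¹² V²
V_n = √(4.27×10⁻¹²) = 2.07×10⁻⁶ V = 2.07 µV

2.07 µV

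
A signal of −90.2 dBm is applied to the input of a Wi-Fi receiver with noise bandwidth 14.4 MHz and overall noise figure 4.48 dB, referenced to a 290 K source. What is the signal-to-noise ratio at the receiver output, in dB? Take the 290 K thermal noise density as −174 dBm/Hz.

7.7 dB

Noise floor: N = −174 + 10 log₁₀(B) + NF
10 log₁₀(1.44×10⁷) = 71.58 dB
N = −174 + 71.58 + 4.48 = −97.94 dBm
SNR = P_sig − N = −90.2 − (−97.94) = 7.74 dB → 7.7 dB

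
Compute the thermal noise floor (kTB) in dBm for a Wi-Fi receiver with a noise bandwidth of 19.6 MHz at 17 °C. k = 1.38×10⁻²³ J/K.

−101.1 dBm

T = 17 °C + 273.15 = 290.15 K
P_n = kTB = 1.38×10⁻²³ × 290.15 × 1.96×10⁷ = 7.85×10⁻¹⁴ W
In dBm: 10 log₁₀(7.85×10⁻¹⁴ / 10⁻³) = −101.1 dBm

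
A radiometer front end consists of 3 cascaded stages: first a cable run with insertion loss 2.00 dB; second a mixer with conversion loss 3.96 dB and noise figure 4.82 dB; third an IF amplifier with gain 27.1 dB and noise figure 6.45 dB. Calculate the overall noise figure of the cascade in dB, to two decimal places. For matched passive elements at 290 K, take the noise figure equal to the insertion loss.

Convert to linear (a loss of L dB is a gain of −L dB): F_i = 10^(NF_i/10), G_i = 10^(G_i,dB/10)
  Stage 1: F_1 = 10^(2.00/10) = 1.585, G_1 = 10^(−2.00/10) = 0.6310
  Stage 2: F_2 = 10^(4.82/10) = 3.034, G_2 = 10^(−3.96/10) = 0.4018
  Stage 3: F_3 = 10^(6.45/10) = 4.416, G_3 = 10^(27.1/10) = 512.9
Friis cascade:
  F = 1.585 + (3.034 − 1)/0.6310 + (4.416 − 1)/0.2535 = 18.28
NF = 10 log₁₀(18.28) = 12.62 dB

12.62 dB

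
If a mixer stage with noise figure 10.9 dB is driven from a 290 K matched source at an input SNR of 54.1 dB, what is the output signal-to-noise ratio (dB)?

43.2 dB

By definition F = SNR_in/SNR_out, so in dB: SNR_out = SNR_in − NF
SNR_out = 54.1 − 10.9 = 43.2 dB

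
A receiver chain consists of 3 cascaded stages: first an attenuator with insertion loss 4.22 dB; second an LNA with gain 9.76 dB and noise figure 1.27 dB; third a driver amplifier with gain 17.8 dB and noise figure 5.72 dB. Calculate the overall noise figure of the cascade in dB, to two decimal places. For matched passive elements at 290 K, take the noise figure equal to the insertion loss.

6.34 dB

Convert to linear (a loss of L dB is a gain of −L dB): F_i = 10^(NF_i/10), G_i = 10^(G_i,dB/10)
  Stage 1: F_1 = 10^(4.22/10) = 2.642, G_1 = 10^(−4.22/10) = 0.3784
  Stage 2: F_2 = 10^(1.27/10) = 1.340, G_2 = 10^(9.76/10) = 9.462
  Stage 3: F_3 = 10^(5.72/10) = 3.733, G_3 = 10^(17.8/10) = 60.26
Friis cascade:
  F = 2.642 + (1.340 − 1)/0.3784 + (3.733 − 1)/3.581 = 4.303
NF = 10 log₁₀(4.303) = 6.34 dB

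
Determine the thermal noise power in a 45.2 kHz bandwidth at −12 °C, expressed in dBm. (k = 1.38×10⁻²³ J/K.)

−127.9 dBm

T = −12 °C + 273.15 = 261.15 K
P_n = kTB = 1.38×10⁻²³ × 261.15 × 4.52×10⁴ = 1.63×10⁻¹⁶ W
In dBm: 10 log₁₀(1.63×10⁻¹⁶ / 10⁻³) = −127.9 dBm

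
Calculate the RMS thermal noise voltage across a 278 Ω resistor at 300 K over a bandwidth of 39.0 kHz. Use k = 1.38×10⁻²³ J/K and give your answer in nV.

424 nV

V_n = √(4kTRB)
4kTRB = 4 × 1.38×10⁻²³ × 300 × 2.78×10² × 3.90×10⁴ = 1.80×10⁻¹³ V²
V_n = √(1.80×10⁻¹³) = 4.24×10⁻⁷ V = 424 nV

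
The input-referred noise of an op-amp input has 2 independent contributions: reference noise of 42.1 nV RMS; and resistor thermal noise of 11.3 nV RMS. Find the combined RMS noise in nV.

Uncorrelated sources add in power (mean-square): V_tot = √(ΣV_i²)
V_tot = √[(4.21×10⁻⁸)² + (1.13×10⁻⁸)²] = 4.36×10⁻⁸ V = 43.6 nV

43.6 nV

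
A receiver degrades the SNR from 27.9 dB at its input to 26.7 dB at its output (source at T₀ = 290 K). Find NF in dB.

NF (dB) = SNR_in(dB) − SNR_out(dB) when the source is at T₀
NF = 27.9 − 26.7 = 1.2 dB

1.2 dB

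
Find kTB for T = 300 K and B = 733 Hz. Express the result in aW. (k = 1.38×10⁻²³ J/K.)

3.03 aW

P_n = kTB = 1.38×10⁻²³ × 300 × 7.33×10² = 3.03×10⁻¹⁸ W = 3.03 aW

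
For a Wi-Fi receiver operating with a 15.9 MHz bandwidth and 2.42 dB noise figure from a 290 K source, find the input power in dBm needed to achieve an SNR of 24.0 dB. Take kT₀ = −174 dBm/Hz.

−75.6 dBm

Sensitivity = −174 + 10 log₁₀(B) + NF + SNR_min
= −174 + 72.01 + 2.42 + 24.0
= −75.57 dBm → −75.6 dBm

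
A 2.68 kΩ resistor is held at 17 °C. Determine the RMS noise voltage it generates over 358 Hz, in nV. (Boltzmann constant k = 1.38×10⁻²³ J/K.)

T = 17 °C + 273.15 = 290.15 K
V_n = √(4kTRB)
4kTRB = 4 × 1.38×10⁻²³ × 290.15 × 2.68×10³ × 3.58×10² = 1.54×10⁻¹⁴ V²
V_n = √(1.54×10⁻¹⁴) = 1.24×10⁻⁷ V = 124 nV

124 nV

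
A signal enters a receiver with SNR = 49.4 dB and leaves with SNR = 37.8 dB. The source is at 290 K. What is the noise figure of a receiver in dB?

11.6 dB

NF (dB) = SNR_in(dB) − SNR_out(dB) when the source is at T₀
NF = 49.4 − 37.8 = 11.6 dB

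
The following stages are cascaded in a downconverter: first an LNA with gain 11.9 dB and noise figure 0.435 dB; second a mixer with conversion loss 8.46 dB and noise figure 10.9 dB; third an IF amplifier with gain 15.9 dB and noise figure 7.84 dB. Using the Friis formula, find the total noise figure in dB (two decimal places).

6.17 dB

Convert to linear (a loss of L dB is a gain of −L dB): F_i = 10^(NF_i/10), G_i = 10^(G_i,dB/10)
  Stage 1: F_1 = 10^(0.435/10) = 1.105, G_1 = 10^(11.9/10) = 15.49
  Stage 2: F_2 = 10^(10.9/10) = 12.30, G_2 = 10^(−8.46/10) = 0.1426
  Stage 3: F_3 = 10^(7.84/10) = 6.081, G_3 = 10^(15.9/10) = 38.90
Friis cascade:
  F = 1.105 + (12.30 − 1)/15.49 + (6.081 − 1)/2.208 = 4.136
NF = 10 log₁₀(4.136) = 6.17 dB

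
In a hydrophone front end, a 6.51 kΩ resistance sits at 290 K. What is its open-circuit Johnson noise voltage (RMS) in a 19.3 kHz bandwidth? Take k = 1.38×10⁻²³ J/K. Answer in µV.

V_n = √(4kTRB)
4kTRB = 4 × 1.38×10⁻²³ × 290 × 6.51×10³ × 1.93×10⁴ = 2.01×10⁻¹² V²
V_n = √(2.01×10⁻¹²) = 1.42×10⁻⁶ V = 1.42 µV

1.42 µV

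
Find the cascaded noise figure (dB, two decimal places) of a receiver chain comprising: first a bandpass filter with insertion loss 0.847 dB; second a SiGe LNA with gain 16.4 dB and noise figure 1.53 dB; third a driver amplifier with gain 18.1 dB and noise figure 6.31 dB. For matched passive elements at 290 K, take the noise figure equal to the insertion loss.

Convert to linear (a loss of L dB is a gain of −L dB): F_i = 10^(NF_i/10), G_i = 10^(G_i,dB/10)
  Stage 1: F_1 = 10^(0.847/10) = 1.215, G_1 = 10^(−0.847/10) = 0.8228
  Stage 2: F_2 = 10^(1.53/10) = 1.422, G_2 = 10^(16.4/10) = 43.65
  Stage 3: F_3 = 10^(6.31/10) = 4.276, G_3 = 10^(18.1/10) = 64.57
Friis cascade:
  F = 1.215 + (1.422 − 1)/0.8228 + (4.276 − 1)/35.92 = 1.820
NF = 10 log₁₀(1.820) = 2.60 dB

2.60 dB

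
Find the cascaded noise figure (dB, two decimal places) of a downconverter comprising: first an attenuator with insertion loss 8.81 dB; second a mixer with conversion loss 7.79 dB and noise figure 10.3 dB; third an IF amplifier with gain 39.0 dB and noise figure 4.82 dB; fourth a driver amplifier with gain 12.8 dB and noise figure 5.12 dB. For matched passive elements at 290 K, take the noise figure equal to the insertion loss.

Convert to linear (a loss of L dB is a gain of −L dB): F_i = 10^(NF_i/10), G_i = 10^(G_i,dB/10)
  Stage 1: F_1 = 10^(8.81/10) = 7.603, G_1 = 10^(−8.81/10) = 0.1315
  Stage 2: F_2 = 10^(10.3/10) = 10.72, G_2 = 10^(−7.79/10) = 0.1663
  Stage 3: F_3 = 10^(4.82/10) = 3.034, G_3 = 10^(39.0/10) = 7943
  Stage 4: F_4 = 10^(5.12/10) = 3.251, G_4 = 10^(12.8/10) = 19.05
Friis cascade:
  F = 7.603 + (10.72 − 1)/0.1315 + (3.034 − 1)/0.02188 + (3.251 − 1)/173.8 = 174.5
NF = 10 log₁₀(174.5) = 22.42 dB

22.42 dB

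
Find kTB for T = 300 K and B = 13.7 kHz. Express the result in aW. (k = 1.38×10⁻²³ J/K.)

56.7 aW

P_n = kTB = 1.38×10⁻²³ × 300 × 1.37×10⁴ = 5.67×10⁻¹⁷ W = 56.7 aW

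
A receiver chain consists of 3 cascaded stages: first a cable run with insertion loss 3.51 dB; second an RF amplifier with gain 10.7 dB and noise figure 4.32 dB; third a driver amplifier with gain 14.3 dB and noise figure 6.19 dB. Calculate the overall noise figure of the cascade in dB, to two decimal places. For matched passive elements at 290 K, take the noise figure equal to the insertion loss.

Convert to linear (a loss of L dB is a gain of −L dB): F_i = 10^(NF_i/10), G_i = 10^(G_i,dB/10)
  Stage 1: F_1 = 10^(3.51/10) = 2.244, G_1 = 10^(−3.51/10) = 0.4457
  Stage 2: F_2 = 10^(4.32/10) = 2.704, G_2 = 10^(10.7/10) = 11.75
  Stage 3: F_3 = 10^(6.19/10) = 4.159, G_3 = 10^(14.3/10) = 26.92
Friis cascade:
  F = 2.244 + (2.704 − 1)/0.4457 + (4.159 − 1)/5.236 = 6.671
NF = 10 log₁₀(6.671) = 8.24 dB

8.24 dB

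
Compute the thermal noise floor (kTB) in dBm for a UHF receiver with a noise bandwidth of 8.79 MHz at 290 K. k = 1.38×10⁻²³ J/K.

−104.5 dBm

P_n = kTB = 1.38×10⁻²³ × 290 × 8.79×10⁶ = 3.52×10⁻¹⁴ W
In dBm: 10 log₁₀(3.52×10⁻¹⁴ / 10⁻³) = −104.5 dBm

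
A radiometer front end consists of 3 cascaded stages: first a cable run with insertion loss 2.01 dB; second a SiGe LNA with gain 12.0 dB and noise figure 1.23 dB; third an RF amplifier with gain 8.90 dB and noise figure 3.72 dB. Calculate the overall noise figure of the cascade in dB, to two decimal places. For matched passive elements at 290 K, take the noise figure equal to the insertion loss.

3.51 dB

Convert to linear (a loss of L dB is a gain of −L dB): F_i = 10^(NF_i/10), G_i = 10^(G_i,dB/10)
  Stage 1: F_1 = 10^(2.01/10) = 1.589, G_1 = 10^(−2.01/10) = 0.6295
  Stage 2: F_2 = 10^(1.23/10) = 1.327, G_2 = 10^(12.0/10) = 15.85
  Stage 3: F_3 = 10^(3.72/10) = 2.355, G_3 = 10^(8.90/10) = 7.762
Friis cascade:
  F = 1.589 + (1.327 − 1)/0.6295 + (2.355 − 1)/9.977 = 2.244
NF = 10 log₁₀(2.244) = 3.51 dB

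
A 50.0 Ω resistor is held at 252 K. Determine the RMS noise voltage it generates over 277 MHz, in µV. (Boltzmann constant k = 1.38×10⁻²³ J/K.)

13.9 µV

V_n = √(4kTRB)
4kTRB = 4 × 1.38×10⁻²³ × 252 × 5.00×10¹ × 2.77×10⁸ = 1.93×10⁻¹⁰ V²
V_n = √(1.93×10⁻¹⁰) = 1.39×10⁻⁵ V = 13.9 µV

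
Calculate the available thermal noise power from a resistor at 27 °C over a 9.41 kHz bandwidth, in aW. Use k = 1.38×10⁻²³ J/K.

39.0 aW

T = 27 °C + 273.15 = 300.15 K
P_n = kTB = 1.38×10⁻²³ × 300.15 × 9.41×10³ = 3.90×10⁻¹⁷ W = 39.0 aW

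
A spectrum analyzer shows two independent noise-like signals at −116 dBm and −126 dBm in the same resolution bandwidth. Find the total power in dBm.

−115.6 dBm

Convert to linear, add, convert back:
P₁ = 2.51×10⁻¹⁵ W, P₂ = 2.51×10⁻¹⁶ W
P_tot = 2.76×10⁻¹⁵ W → 10 log₁₀(P_tot / 10⁻³) = −115.6 dBm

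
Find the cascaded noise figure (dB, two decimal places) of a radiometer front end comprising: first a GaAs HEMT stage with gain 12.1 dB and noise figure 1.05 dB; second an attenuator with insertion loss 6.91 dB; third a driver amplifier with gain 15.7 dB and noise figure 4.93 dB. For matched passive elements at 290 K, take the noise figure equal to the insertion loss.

3.33 dB

Convert to linear (a loss of L dB is a gain of −L dB): F_i = 10^(NF_i/10), G_i = 10^(G_i,dB/10)
  Stage 1: F_1 = 10^(1.05/10) = 1.274, G_1 = 10^(12.1/10) = 16.22
  Stage 2: F_2 = 10^(6.91/10) = 4.909, G_2 = 10^(−6.91/10) = 0.2037
  Stage 3: F_3 = 10^(4.93/10) = 3.112, G_3 = 10^(15.7/10) = 37.15
Friis cascade:
  F = 1.274 + (4.909 − 1)/16.22 + (3.112 − 1)/3.304 = 2.154
NF = 10 log₁₀(2.154) = 3.33 dB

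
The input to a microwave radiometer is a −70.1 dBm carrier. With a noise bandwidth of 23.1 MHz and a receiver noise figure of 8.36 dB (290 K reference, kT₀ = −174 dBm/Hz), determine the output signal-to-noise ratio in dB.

Noise floor: N = −174 + 10 log₁₀(B) + NF
10 log₁₀(2.31×10⁷) = 73.64 dB
N = −174 + 73.64 + 8.36 = −92.00 dBm
SNR = P_sig − N = −70.1 − (−92.00) = 21.90 dB → 21.9 dB

21.9 dB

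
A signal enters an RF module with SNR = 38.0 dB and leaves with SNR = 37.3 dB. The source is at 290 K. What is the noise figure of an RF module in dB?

NF (dB) = SNR_in(dB) − SNR_out(dB) when the source is at T₀
NF = 38.0 − 37.3 = 0.7 dB

0.7 dB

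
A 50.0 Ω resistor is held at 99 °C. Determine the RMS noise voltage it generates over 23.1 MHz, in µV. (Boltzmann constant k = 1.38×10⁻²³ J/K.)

4.87 µV

T = 99 °C + 273.15 = 372.15 K
V_n = √(4kTRB)
4kTRB = 4 × 1.38×10⁻²³ × 372.15 × 5.00×10¹ × 2.31×10⁷ = 2.37×10⁻¹¹ V²
V_n = √(2.37×10⁻¹¹) = 4.87×10⁻⁶ V = 4.87 µV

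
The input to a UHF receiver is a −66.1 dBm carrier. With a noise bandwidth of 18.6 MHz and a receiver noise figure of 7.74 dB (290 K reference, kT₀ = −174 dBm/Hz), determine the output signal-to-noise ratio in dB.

27.5 dB

Noise floor: N = −174 + 10 log₁₀(B) + NF
10 log₁₀(1.86×10⁷) = 72.7 dB
N = −174 + 72.7 + 7.74 = −93.56 dBm
SNR = P_sig − N = −66.1 − (−93.56) = 27.46 dB → 27.5 dB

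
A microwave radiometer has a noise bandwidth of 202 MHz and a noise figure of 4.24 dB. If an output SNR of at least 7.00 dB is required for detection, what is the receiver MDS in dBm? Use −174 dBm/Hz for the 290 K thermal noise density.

Sensitivity = −174 + 10 log₁₀(B) + NF + SNR_min
= −174 + 83.05 + 4.24 + 7.00
= −79.71 dBm → −79.7 dBm

−79.7 dBm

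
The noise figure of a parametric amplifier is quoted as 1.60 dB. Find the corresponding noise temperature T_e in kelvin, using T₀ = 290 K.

F = 10^(1.60/10) = 1.44544
T_e = (F − 1)·T₀ = (1.44544 − 1) × 290 = 129 K

129 K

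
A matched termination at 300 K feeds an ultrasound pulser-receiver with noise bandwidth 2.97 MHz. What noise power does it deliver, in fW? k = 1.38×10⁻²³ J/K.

12.3 fW

P_n = kTB = 1.38×10⁻²³ × 300 × 2.97×10⁶ = 1.23×10⁻¹⁴ W = 12.3 fW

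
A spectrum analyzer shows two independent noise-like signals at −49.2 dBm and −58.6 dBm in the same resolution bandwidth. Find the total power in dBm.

−48.7 dBm

Convert to linear, add, convert back:
P₁ = 1.20×10⁻⁸ W, P₂ = 1.38×10⁻⁹ W
P_tot = 1.34×10⁻⁸ W → 10 log₁₀(P_tot / 10⁻³) = −48.7 dBm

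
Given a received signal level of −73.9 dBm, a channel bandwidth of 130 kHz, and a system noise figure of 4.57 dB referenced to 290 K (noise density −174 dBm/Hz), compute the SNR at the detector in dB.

44.4 dB

Noise floor: N = −174 + 10 log₁₀(B) + NF
10 log₁₀(1.30×10⁵) = 51.14 dB
N = −174 + 51.14 + 4.57 = −118.29 dBm
SNR = P_sig − N = −73.9 − (−118.29) = 44.39 dB → 44.4 dB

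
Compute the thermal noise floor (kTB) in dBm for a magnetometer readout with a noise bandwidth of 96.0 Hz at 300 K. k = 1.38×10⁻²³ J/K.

P_n = kTB = 1.38×10⁻²³ × 300 × 9.60×10¹ = 3.97×10⁻¹⁹ W
In dBm: 10 log₁₀(3.97×10⁻¹⁹ / 10⁻³) = −154.0 dBm

−154.0 dBm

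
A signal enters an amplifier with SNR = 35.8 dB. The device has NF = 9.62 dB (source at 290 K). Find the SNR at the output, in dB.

By definition F = SNR_in/SNR_out, so in dB: SNR_out = SNR_in − NF
SNR_out = 35.8 − 9.62 = 26.18 dB

26.18 dB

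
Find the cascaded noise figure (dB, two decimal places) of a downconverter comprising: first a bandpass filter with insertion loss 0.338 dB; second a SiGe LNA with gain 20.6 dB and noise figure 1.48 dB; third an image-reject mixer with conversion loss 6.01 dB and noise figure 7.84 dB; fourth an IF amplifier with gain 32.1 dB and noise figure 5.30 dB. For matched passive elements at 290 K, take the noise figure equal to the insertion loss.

Convert to linear (a loss of L dB is a gain of −L dB): F_i = 10^(NF_i/10), G_i = 10^(G_i,dB/10)
  Stage 1: F_1 = 10^(0.338/10) = 1.081, G_1 = 10^(−0.338/10) = 0.9251
  Stage 2: F_2 = 10^(1.48/10) = 1.406, G_2 = 10^(20.6/10) = 114.8
  Stage 3: F_3 = 10^(7.84/10) = 6.081, G_3 = 10^(−6.01/10) = 0.2506
  Stage 4: F_4 = 10^(5.30/10) = 3.388, G_4 = 10^(32.1/10) = 1622
Friis cascade:
  F = 1.081 + (1.406 − 1)/0.9251 + (6.081 − 1)/106.2 + (3.388 − 1)/26.62 = 1.657
NF = 10 log₁₀(1.657) = 2.19 dB

2.19 dB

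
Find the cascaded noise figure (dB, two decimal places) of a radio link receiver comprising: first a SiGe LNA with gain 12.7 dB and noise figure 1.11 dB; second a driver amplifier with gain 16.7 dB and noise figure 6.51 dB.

1.70 dB

Convert to linear (a loss of L dB is a gain of −L dB): F_i = 10^(NF_i/10), G_i = 10^(G_i,dB/10)
  Stage 1: F_1 = 10^(1.11/10) = 1.291, G_1 = 10^(12.7/10) = 18.62
  Stage 2: F_2 = 10^(6.51/10) = 4.477, G_2 = 10^(16.7/10) = 46.77
Friis cascade:
  F = 1.291 + (4.477 − 1)/18.62 = 1.478
NF = 10 log₁₀(1.478) = 1.70 dB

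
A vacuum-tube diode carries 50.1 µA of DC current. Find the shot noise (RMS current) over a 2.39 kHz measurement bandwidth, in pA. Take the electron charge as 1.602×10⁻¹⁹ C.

196 pA

I_n = √(2qI·B)
2qI·B = 2 × 1.602×10⁻¹⁹ × 5.01×10⁻⁵ × 2.39×10³ = 3.84×10⁻²⁰ A²
I_n = √(3.84×10⁻²⁰) = 1.96×10⁻¹⁰ A = 196 pA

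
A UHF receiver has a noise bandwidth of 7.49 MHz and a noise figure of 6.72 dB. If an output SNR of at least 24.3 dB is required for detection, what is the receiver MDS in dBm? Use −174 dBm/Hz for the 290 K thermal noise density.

Sensitivity = −174 + 10 log₁₀(B) + NF + SNR_min
= −174 + 68.74 + 6.72 + 24.3
= −74.24 dBm → −74.2 dBm

−74.2 dBm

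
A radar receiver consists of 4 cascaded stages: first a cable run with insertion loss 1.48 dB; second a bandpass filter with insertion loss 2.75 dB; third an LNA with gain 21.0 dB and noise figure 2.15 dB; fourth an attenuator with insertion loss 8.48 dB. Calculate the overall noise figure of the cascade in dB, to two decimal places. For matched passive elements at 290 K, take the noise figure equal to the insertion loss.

6.51 dB

Convert to linear (a loss of L dB is a gain of −L dB): F_i = 10^(NF_i/10), G_i = 10^(G_i,dB/10)
  Stage 1: F_1 = 10^(1.48/10) = 1.406, G_1 = 10^(−1.48/10) = 0.7112
  Stage 2: F_2 = 10^(2.75/10) = 1.884, G_2 = 10^(−2.75/10) = 0.5309
  Stage 3: F_3 = 10^(2.15/10) = 1.641, G_3 = 10^(21.0/10) = 125.9
  Stage 4: F_4 = 10^(8.48/10) = 7.047, G_4 = 10^(−8.48/10) = 0.1419
Friis cascade:
  F = 1.406 + (1.884 − 1)/0.7112 + (1.641 − 1)/0.3776 + (7.047 − 1)/47.53 = 4.472
NF = 10 log₁₀(4.472) = 6.51 dB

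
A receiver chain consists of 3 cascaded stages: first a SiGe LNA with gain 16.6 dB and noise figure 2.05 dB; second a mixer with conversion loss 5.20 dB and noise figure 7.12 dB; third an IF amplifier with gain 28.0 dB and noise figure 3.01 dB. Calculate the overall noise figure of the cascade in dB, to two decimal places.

Convert to linear (a loss of L dB is a gain of −L dB): F_i = 10^(NF_i/10), G_i = 10^(G_i,dB/10)
  Stage 1: F_1 = 10^(2.05/10) = 1.603, G_1 = 10^(16.6/10) = 45.71
  Stage 2: F_2 = 10^(7.12/10) = 5.152, G_2 = 10^(−5.20/10) = 0.3020
  Stage 3: F_3 = 10^(3.01/10) = 2.000, G_3 = 10^(28.0/10) = 631.0
Friis cascade:
  F = 1.603 + (5.152 − 1)/45.71 + (2.000 − 1)/13.80 = 1.767
NF = 10 log₁₀(1.767) = 2.47 dB

2.47 dB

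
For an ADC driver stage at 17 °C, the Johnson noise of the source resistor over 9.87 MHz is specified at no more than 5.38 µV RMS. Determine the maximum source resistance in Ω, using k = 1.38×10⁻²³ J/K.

T = 17 °C + 273.15 = 290.15 K
Johnson–Nyquist: V_n = √(4kTRB) ⇒ R = V_n² / (4kTB)
4kTB = 4 × 1.38×10⁻²³ × 290.15 × 9.87×10⁶ = 1.58×10⁻¹³
R = (5.38×10⁻⁶)² / 1.58×10⁻¹³ = 1.83×10² Ω = 183 Ω

183 Ω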